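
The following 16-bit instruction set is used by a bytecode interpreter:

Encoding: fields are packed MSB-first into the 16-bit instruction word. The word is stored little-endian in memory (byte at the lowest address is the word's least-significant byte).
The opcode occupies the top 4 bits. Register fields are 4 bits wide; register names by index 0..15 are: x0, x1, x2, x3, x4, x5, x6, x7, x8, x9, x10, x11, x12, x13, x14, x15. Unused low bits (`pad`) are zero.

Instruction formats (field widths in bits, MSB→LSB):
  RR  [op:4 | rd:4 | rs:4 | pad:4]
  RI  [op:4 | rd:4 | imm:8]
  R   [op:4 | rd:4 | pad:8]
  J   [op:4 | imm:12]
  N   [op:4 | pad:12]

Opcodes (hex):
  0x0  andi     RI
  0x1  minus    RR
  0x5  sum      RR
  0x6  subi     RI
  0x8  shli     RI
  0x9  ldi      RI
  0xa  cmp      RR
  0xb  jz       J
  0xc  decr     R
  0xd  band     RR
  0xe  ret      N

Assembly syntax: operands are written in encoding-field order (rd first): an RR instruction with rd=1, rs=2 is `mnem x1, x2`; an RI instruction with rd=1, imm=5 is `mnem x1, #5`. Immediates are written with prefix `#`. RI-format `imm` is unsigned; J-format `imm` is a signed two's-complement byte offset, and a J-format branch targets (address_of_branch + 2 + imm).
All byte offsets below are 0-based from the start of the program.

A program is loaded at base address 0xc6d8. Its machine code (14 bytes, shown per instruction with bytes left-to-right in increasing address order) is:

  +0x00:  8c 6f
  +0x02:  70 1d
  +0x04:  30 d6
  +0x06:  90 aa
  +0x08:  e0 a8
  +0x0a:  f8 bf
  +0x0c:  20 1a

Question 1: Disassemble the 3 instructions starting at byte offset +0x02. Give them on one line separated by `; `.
@+02  little-endian(70 1d) = 0x1d70
  op=0x1d70>>12=0x1 ⇒ minus (RR)
  rd: (w>>8)&0xf=0xd → x13
  rs: (w>>4)&0xf=0x7 → x7
@+04  little-endian(30 d6) = 0xd630
  op=0xd630>>12=0xd ⇒ band (RR)
  rd: (w>>8)&0xf=0x6 → x6
  rs: (w>>4)&0xf=0x3 → x3
@+06  little-endian(90 aa) = 0xaa90
  op=0xaa90>>12=0xa ⇒ cmp (RR)
  rd: (w>>8)&0xf=0xa → x10
  rs: (w>>4)&0xf=0x9 → x9

minus x13, x7; band x6, x3; cmp x10, x9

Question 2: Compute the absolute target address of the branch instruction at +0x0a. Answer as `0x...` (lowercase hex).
0xc6dc

[0a] f8 bf → 0xbff8
  top 4b → 0xb → jz [J]
  imm: (w>>0)&0xfff=0xff8 (s12→-8) → #-8
  target = base 0xc6d8 + off 0x0a + 2 + imm -8 = 0xc6dc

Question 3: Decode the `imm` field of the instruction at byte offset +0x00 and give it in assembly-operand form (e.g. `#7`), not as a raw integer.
#140

+0x00: 8c 6f ⇒ word 0x6f8c (little)
  op=0x6f8c>>12=0x6 ⇒ subi (RI)
  rd@[11:8]=0xf ⇒ x15
  imm@[7:0]=0x8c ⇒ #140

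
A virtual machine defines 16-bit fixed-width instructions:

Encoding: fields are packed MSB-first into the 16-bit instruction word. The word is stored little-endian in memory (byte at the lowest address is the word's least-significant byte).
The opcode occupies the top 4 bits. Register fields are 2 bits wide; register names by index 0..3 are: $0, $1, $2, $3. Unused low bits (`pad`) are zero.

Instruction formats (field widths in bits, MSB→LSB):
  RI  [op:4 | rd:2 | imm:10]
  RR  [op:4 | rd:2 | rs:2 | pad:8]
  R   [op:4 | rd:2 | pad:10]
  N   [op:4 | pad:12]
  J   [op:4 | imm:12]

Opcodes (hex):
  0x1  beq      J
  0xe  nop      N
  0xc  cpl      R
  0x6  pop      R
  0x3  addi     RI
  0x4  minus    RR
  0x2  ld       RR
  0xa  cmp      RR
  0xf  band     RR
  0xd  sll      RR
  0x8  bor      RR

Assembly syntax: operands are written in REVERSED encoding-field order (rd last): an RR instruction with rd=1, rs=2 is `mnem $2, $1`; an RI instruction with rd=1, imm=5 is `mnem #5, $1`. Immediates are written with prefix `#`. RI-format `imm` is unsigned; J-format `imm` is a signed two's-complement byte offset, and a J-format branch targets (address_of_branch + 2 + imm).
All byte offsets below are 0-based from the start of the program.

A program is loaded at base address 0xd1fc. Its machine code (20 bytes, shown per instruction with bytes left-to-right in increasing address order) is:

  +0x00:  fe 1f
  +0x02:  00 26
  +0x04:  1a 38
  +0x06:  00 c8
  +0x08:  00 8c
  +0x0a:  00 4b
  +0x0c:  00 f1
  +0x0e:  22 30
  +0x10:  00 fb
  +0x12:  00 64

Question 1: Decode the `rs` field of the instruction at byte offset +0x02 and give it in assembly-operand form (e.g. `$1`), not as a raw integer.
$2

off 0x02: read 00 26 as little → 0x2600
  op=0x2600>>12=0x2 ⇒ ld (RR)
  [11:10] rd=1 = $1
  [9:8] rs=2 = $2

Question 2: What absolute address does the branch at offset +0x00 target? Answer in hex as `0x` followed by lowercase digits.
[00] fe 1f → 0x1ffe
  opcode bits[15:12]=0x1: beq/J
  imm: (w>>0)&0xfff=0xffe (s12→-2) → #-2
  target = base 0xd1fc + off 0x00 + 2 + imm -2 = 0xd1fc

0xd1fc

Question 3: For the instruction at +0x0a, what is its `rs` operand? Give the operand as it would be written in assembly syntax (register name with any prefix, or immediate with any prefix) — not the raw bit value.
off 0x0a: read 00 4b as little → 0x4b00
  op=0x4b00>>12=0x4 ⇒ minus (RR)
  [11:10] rd=2 = $2
  [9:8] rs=3 = $3

$3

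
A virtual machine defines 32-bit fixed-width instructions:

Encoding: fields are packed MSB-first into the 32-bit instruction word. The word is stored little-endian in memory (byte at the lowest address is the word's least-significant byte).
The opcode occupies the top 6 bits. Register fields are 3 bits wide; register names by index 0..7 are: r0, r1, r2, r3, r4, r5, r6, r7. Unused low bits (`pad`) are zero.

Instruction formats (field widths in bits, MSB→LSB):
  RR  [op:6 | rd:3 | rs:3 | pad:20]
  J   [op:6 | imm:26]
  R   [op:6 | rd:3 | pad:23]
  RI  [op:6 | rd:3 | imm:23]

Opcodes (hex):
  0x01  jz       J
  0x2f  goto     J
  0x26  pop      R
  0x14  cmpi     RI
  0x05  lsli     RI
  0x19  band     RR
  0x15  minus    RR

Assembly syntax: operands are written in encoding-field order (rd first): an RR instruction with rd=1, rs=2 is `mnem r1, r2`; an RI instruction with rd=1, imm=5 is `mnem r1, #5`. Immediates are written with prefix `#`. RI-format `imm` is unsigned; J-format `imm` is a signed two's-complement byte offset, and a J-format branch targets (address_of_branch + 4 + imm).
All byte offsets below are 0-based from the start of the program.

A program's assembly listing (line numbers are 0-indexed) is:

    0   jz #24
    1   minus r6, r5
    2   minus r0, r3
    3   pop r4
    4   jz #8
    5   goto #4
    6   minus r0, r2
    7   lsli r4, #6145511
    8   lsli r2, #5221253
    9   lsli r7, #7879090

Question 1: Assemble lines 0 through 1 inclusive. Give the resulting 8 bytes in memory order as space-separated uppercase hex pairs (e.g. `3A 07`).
18 00 00 04 00 00 50 57

line 0 (jz): pack op=0x1:6|imm=24:26 = 0x04000018; little→ 18 00 00 04
line 1 (minus): pack op=0x15:6|rd=6:3|rs=5:3|pad=0:20 = 0x57500000; little→ 00 00 50 57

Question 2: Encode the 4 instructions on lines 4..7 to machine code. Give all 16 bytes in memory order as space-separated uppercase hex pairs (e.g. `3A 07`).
08 00 00 04 04 00 00 BC 00 00 20 54 E7 C5 5D 16

4. jz fields op=0x1:6|imm=8:26 → word 04000008h → 08 00 00 04
5. goto fields op=0x2f:6|imm=4:26 → word bc000004h → 04 00 00 bc
6. minus fields op=0x15:6|rd=0:3|rs=2:3|pad=0:20 → word 54200000h → 00 00 20 54
7. lsli fields op=0x5:6|rd=4:3|imm=6145511:23 → word 165dc5e7h → e7 c5 5d 16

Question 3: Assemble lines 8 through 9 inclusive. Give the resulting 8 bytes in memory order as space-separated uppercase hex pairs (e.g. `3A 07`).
8. lsli fields op=0x5:6|rd=2:3|imm=5221253:23 → word 154fab85h → 85 ab 4f 15
9. lsli fields op=0x5:6|rd=7:3|imm=7879090:23 → word 17f839b2h → b2 39 f8 17

85 AB 4F 15 B2 39 F8 17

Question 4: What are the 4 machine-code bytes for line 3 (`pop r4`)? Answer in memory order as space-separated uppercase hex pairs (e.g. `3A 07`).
00 00 00 9A

line 3 (pop): pack op=0x26:6|rd=4:3|pad=0:23 = 0x9a000000; little→ 00 00 00 9a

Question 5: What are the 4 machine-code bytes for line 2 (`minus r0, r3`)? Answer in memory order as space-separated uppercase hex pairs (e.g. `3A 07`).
00 00 30 54

L2: minus op=0x15:6|rd=0:3|rs=3:3|pad=0:20 ⇒ 0x54300000 ⇒ little 00 00 30 54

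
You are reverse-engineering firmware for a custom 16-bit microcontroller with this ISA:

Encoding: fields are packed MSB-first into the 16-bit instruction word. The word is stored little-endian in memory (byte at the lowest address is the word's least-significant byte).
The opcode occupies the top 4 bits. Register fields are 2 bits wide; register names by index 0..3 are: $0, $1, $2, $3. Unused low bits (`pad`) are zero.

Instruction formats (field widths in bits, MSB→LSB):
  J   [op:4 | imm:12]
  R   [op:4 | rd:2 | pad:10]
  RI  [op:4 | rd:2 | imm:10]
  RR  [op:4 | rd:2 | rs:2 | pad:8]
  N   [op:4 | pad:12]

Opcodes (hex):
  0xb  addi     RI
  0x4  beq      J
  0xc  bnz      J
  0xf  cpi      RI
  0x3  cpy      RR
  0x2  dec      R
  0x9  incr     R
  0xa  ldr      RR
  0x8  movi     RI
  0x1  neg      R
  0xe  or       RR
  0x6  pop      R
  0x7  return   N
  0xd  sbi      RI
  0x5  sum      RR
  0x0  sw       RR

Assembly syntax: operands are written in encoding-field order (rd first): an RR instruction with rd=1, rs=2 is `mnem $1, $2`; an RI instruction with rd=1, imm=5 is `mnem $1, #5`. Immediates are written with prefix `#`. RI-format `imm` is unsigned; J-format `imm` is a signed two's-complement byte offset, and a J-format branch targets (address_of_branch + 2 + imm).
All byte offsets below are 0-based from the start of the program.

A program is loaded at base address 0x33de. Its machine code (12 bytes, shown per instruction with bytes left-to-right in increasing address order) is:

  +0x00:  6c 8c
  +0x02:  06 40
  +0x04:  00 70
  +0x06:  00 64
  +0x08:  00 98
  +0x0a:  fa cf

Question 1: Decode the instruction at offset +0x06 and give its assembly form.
@+06  little-endian(00 64) = 0x6400
  op=0x6400>>12=0x6 ⇒ pop (R)
  rd: (w>>10)&0x3=0x1 → $1

pop $1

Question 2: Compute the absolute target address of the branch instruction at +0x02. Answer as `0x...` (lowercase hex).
0x33e8

[02] 06 40 → 0x4006
  op=0x4006>>12=0x4 ⇒ beq (J)
  imm: (w>>0)&0xfff=0x6 → #6
  target = base 0x33de + off 0x02 + 2 + imm 6 = 0x33e8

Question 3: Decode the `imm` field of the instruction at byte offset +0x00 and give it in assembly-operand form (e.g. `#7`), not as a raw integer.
+0x00: 6c 8c ⇒ word 0x8c6c (little)
  opcode bits[15:12]=0x8: movi/RI
  rd: (w>>10)&0x3=0x3 → $3
  imm: (w>>0)&0x3ff=0x6c → #108

#108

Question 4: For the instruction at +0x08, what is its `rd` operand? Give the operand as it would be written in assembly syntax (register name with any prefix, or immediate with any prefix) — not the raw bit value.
off 0x08: read 00 98 as little → 0x9800
  op=0x9800>>12=0x9 ⇒ incr (R)
  rd: (w>>10)&0x3=0x2 → $2

$2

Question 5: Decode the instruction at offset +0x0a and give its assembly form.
bnz #-6

+0x0a: fa cf ⇒ word 0xcffa (little)
  opcode bits[15:12]=0xc: bnz/J
  [11:0] imm=4090 (s12→-6) = #-6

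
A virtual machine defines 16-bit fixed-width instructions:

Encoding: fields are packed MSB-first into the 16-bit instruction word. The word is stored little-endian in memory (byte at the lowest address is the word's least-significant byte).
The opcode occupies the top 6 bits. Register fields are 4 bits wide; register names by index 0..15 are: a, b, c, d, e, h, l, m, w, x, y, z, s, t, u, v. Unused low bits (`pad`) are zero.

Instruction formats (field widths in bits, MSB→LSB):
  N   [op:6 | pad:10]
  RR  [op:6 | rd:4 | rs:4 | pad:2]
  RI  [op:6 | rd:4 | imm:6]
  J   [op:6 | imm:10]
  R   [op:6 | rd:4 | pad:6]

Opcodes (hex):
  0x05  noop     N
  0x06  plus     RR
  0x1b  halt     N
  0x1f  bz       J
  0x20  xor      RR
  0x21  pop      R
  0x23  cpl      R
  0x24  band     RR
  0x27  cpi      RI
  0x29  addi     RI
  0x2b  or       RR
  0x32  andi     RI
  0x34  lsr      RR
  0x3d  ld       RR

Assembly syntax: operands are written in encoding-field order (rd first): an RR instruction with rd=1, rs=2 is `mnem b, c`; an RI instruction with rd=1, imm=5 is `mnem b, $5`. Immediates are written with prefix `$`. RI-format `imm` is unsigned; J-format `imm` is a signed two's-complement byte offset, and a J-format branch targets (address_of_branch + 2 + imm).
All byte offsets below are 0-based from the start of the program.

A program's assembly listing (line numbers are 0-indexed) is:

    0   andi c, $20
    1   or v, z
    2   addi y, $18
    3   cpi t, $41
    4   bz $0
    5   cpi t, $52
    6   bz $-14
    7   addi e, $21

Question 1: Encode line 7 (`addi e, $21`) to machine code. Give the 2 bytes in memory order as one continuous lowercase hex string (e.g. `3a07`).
15a5

L7: addi op=0x29:6|rd=4:4|imm=21:6 ⇒ 0xa515 ⇒ little 15 a5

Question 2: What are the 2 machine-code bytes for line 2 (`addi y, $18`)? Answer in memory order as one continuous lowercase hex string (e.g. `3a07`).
92a6

2. addi fields op=0x29:6|rd=10:4|imm=18:6 → word a692h → 92 a6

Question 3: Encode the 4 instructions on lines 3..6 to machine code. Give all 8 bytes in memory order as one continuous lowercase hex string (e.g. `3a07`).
699f007c749ff27f

L3: cpi op=0x27:6|rd=13:4|imm=41:6 ⇒ 0x9f69 ⇒ little 69 9f
L4: bz op=0x1f:6|imm=0:10 ⇒ 0x7c00 ⇒ little 00 7c
L5: cpi op=0x27:6|rd=13:4|imm=52:6 ⇒ 0x9f74 ⇒ little 74 9f
L6: bz op=0x1f:6|imm=-14:10 ⇒ 0x7ff2 ⇒ little f2 7f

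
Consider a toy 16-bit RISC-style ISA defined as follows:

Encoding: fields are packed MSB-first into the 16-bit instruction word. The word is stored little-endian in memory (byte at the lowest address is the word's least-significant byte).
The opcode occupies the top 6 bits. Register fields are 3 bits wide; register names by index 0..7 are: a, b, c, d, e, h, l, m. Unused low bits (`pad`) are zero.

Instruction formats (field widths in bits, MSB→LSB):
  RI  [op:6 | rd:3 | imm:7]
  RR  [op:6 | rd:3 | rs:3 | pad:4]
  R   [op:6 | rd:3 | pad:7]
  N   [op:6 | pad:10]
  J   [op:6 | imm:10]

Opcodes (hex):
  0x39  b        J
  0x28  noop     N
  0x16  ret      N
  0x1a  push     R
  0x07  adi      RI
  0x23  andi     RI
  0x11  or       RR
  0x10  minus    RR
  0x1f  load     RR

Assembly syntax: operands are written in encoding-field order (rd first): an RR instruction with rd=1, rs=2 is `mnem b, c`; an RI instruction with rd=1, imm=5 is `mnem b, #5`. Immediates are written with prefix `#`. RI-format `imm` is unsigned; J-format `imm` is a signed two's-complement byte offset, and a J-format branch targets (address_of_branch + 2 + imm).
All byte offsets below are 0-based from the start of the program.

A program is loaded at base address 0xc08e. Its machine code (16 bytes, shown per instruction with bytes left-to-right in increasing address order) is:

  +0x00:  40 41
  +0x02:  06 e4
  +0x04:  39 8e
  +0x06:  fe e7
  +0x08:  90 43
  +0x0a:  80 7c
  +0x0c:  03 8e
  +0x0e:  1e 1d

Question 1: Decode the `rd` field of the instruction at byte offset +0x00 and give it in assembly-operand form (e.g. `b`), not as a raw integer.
c

[00] 40 41 → 0x4140
  op=0x4140>>10=0x10 ⇒ minus (RR)
  [9:7] rd=2 = c
  [6:4] rs=4 = e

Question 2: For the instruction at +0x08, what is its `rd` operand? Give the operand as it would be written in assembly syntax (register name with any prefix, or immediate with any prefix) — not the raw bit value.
off 0x08: read 90 43 as little → 0x4390
  opcode bits[15:10]=0x10: minus/RR
  [9:7] rd=7 = m
  [6:4] rs=1 = b

m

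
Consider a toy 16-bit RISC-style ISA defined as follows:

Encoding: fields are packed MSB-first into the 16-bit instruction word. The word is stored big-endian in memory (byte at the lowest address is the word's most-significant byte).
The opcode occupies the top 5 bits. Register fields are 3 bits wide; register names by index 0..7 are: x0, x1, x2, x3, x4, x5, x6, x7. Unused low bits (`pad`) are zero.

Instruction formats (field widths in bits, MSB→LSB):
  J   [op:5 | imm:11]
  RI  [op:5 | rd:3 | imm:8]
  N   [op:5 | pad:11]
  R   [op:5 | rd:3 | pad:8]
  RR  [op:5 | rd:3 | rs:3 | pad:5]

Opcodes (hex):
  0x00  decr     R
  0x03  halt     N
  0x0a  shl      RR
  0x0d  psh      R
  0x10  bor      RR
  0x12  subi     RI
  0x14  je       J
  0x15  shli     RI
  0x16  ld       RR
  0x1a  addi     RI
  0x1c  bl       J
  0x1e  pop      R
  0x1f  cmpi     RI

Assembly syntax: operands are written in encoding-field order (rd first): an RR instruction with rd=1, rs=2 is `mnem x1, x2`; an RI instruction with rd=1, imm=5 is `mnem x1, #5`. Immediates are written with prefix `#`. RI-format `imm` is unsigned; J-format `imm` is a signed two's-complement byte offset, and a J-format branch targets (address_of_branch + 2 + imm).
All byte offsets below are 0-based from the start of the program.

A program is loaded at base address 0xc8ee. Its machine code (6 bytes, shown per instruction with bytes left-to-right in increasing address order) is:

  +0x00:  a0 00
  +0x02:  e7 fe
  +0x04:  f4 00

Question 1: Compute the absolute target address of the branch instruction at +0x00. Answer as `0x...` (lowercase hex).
0xc8f0

@+00  big-endian(a0 00) = 0xa000
  op=0xa000>>11=0x14 ⇒ je (J)
  imm: (w>>0)&0x7ff=0x0 → #0
  target = base 0xc8ee + off 0x00 + 2 + imm 0 = 0xc8f0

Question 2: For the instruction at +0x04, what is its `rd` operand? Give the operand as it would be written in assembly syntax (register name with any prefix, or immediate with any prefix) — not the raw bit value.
x4

off 0x04: read f4 00 as big → 0xf400
  top 5b → 0x1e → pop [R]
  rd@[10:8]=0x4 ⇒ x4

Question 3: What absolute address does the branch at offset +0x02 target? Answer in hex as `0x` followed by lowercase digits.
0xc8f0

off 0x02: read e7 fe as big → 0xe7fe
  opcode bits[15:11]=0x1c: bl/J
  imm@[10:0]=0x7fe (s11→-2) ⇒ #-2
  target = base 0xc8ee + off 0x02 + 2 + imm -2 = 0xc8f0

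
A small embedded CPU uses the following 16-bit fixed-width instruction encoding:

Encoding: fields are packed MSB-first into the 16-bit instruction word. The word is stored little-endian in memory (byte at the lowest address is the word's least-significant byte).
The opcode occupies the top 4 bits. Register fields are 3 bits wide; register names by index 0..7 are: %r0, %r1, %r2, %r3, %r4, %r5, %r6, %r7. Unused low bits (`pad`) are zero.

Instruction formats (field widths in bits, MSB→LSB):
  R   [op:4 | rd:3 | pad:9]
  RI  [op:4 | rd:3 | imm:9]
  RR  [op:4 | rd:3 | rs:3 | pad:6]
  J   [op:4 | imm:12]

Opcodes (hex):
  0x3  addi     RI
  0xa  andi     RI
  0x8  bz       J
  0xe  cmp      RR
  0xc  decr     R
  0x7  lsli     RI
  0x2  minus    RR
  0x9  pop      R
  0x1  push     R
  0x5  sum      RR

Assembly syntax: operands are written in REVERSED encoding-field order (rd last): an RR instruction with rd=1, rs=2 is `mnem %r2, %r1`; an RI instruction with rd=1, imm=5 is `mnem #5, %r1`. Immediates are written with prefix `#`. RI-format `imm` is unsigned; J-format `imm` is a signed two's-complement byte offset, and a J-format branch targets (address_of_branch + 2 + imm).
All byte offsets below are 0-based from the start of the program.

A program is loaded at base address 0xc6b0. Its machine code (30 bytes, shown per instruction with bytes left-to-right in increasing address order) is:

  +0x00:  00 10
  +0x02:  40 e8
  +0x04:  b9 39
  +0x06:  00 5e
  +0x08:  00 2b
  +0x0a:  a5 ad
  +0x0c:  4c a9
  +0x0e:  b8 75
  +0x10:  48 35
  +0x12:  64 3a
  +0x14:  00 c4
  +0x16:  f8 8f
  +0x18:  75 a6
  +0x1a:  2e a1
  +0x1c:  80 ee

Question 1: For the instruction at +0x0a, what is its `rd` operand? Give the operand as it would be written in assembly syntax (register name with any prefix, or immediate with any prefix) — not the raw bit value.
%r6

off 0x0a: read a5 ad as little → 0xada5
  top 4b → 0xa → andi [RI]
  [11:9] rd=6 = %r6
  [8:0] imm=421 = #421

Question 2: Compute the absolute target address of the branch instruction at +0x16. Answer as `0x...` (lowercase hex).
off 0x16: read f8 8f as little → 0x8ff8
  top 4b → 0x8 → bz [J]
  imm: (w>>0)&0xfff=0xff8 (s12→-8) → #-8
  target = base 0xc6b0 + off 0x16 + 2 + imm -8 = 0xc6c0

0xc6c0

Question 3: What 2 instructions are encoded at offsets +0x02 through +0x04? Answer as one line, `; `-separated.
+0x02: 40 e8 ⇒ word 0xe840 (little)
  opcode bits[15:12]=0xe: cmp/RR
  rd@[11:9]=0x4 ⇒ %r4
  rs@[8:6]=0x1 ⇒ %r1
+0x04: b9 39 ⇒ word 0x39b9 (little)
  opcode bits[15:12]=0x3: addi/RI
  rd@[11:9]=0x4 ⇒ %r4
  imm@[8:0]=0x1b9 ⇒ #441

cmp %r1, %r4; addi #441, %r4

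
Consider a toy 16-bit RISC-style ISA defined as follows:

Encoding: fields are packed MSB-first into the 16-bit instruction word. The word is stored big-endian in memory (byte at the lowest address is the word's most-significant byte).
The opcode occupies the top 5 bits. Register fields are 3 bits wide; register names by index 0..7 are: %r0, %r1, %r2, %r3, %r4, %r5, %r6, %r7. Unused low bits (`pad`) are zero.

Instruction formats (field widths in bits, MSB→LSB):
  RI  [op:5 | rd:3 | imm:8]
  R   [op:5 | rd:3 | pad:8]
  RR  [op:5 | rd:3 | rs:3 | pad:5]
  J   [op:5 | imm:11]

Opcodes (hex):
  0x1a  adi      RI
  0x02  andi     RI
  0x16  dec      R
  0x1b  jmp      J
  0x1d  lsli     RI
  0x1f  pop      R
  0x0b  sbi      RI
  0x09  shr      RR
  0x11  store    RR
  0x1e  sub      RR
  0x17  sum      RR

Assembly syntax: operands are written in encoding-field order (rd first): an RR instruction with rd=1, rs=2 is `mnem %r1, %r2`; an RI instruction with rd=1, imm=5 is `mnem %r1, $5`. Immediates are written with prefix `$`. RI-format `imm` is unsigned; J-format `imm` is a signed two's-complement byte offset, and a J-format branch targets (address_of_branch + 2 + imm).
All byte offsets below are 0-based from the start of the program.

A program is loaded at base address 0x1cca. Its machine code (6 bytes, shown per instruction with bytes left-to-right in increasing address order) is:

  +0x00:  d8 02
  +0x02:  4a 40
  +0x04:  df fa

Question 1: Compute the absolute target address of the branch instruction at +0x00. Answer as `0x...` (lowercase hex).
off 0x00: read d8 02 as big → 0xd802
  top 5b → 0x1b → jmp [J]
  imm: (w>>0)&0x7ff=0x2 → $2
  target = base 0x1cca + off 0x00 + 2 + imm 2 = 0x1cce

0x1cce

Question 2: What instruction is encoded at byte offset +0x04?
off 0x04: read df fa as big → 0xdffa
  top 5b → 0x1b → jmp [J]
  [10:0] imm=2042 (s11→-6) = $-6

jmp $-6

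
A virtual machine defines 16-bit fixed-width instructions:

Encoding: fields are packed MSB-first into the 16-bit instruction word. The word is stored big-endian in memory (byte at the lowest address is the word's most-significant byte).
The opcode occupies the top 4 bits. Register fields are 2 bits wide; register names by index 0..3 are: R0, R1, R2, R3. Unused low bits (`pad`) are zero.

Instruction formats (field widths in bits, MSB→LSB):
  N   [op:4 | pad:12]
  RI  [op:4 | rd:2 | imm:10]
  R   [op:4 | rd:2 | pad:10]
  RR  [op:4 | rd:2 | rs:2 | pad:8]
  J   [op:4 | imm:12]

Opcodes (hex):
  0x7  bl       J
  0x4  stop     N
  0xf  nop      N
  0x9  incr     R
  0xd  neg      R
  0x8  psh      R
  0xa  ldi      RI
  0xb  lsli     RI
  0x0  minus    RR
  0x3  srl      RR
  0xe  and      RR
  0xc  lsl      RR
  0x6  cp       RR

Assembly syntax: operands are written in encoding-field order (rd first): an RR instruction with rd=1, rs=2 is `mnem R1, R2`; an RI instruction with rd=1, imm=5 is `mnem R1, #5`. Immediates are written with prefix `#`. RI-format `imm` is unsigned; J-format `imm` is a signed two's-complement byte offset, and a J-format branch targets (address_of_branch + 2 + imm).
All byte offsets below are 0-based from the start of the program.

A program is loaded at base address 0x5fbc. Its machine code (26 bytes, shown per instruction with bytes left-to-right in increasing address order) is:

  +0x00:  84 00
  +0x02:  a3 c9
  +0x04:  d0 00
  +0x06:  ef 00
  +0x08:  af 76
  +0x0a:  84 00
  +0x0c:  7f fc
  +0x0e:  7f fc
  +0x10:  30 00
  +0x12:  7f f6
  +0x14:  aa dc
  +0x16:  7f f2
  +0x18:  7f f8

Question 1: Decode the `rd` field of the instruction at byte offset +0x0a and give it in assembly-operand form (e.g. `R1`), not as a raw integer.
R1

@+0a  big-endian(84 00) = 0x8400
  op=0x8400>>12=0x8 ⇒ psh (R)
  [11:10] rd=1 = R1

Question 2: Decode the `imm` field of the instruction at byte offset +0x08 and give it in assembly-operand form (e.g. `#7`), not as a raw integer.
#886

+0x08: af 76 ⇒ word 0xaf76 (big)
  opcode bits[15:12]=0xa: ldi/RI
  rd: (w>>10)&0x3=0x3 → R3
  imm: (w>>0)&0x3ff=0x376 → #886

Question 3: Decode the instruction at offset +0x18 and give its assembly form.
bl #-8

@+18  big-endian(7f f8) = 0x7ff8
  op=0x7ff8>>12=0x7 ⇒ bl (J)
  imm@[11:0]=0xff8 (s12→-8) ⇒ #-8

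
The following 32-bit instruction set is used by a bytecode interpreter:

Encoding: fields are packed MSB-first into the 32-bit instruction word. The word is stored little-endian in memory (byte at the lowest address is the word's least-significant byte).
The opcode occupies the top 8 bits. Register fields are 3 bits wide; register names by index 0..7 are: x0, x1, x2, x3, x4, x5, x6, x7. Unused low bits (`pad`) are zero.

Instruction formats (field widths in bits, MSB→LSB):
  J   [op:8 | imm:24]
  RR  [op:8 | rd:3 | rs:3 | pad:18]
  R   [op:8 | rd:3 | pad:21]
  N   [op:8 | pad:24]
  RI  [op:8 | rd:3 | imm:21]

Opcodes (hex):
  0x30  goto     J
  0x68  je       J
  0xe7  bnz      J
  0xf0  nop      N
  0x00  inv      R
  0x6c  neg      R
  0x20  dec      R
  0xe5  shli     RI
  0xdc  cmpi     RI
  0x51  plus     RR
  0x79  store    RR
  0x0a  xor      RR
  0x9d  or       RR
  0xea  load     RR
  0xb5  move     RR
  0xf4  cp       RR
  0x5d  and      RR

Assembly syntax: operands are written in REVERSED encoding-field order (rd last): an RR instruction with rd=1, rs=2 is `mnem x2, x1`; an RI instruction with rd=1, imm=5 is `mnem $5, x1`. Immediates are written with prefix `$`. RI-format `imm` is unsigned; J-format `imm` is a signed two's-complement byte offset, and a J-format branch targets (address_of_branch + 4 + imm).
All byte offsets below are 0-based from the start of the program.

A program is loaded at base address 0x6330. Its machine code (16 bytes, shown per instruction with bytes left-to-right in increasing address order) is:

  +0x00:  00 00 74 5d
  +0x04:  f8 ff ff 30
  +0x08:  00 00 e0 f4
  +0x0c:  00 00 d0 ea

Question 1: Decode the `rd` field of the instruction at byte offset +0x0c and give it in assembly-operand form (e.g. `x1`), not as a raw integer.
x6

[0c] 00 00 d0 ea → 0xead00000
  top 8b → 0xea → load [RR]
  rd@[23:21]=0x6 ⇒ x6
  rs@[20:18]=0x4 ⇒ x4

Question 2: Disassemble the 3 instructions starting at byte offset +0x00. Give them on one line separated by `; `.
+0x00: 00 00 74 5d ⇒ word 0x5d740000 (little)
  op=0x5d740000>>24=0x5d ⇒ and (RR)
  rd@[23:21]=0x3 ⇒ x3
  rs@[20:18]=0x5 ⇒ x5
+0x04: f8 ff ff 30 ⇒ word 0x30fffff8 (little)
  op=0x30fffff8>>24=0x30 ⇒ goto (J)
  imm@[23:0]=0xfffff8 (s24→-8) ⇒ $-8
+0x08: 00 00 e0 f4 ⇒ word 0xf4e00000 (little)
  op=0xf4e00000>>24=0xf4 ⇒ cp (RR)
  rd@[23:21]=0x7 ⇒ x7
  rs@[20:18]=0x0 ⇒ x0

and x5, x3; goto $-8; cp x0, x7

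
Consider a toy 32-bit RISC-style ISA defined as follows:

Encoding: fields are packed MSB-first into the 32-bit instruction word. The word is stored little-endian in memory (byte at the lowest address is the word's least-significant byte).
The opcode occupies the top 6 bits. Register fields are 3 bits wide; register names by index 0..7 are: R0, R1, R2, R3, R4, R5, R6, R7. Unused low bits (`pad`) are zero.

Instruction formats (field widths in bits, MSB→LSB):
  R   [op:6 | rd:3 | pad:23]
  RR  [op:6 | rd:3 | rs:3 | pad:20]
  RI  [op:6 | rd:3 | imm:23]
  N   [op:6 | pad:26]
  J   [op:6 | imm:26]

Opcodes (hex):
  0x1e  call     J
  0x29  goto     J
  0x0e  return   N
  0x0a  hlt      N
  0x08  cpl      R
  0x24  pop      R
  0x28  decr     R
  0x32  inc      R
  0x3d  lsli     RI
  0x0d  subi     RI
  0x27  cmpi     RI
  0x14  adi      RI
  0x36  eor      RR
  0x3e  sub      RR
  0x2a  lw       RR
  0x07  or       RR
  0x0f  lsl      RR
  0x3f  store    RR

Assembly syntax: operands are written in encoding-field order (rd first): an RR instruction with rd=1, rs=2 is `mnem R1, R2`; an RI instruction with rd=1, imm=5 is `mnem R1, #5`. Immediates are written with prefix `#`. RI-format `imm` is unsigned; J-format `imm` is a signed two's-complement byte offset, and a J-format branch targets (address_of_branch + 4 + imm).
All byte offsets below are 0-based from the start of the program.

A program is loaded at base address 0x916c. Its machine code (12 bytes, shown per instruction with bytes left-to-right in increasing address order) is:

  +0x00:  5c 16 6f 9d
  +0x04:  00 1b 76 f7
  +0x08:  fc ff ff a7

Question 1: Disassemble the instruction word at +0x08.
goto #-4

[08] fc ff ff a7 → 0xa7fffffc
  opcode bits[31:26]=0x29: goto/J
  imm@[25:0]=0x3fffffc (s26→-4) ⇒ #-4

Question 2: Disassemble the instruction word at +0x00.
@+00  little-endian(5c 16 6f 9d) = 0x9d6f165c
  opcode bits[31:26]=0x27: cmpi/RI
  rd: (w>>23)&0x7=0x2 → R2
  imm: (w>>0)&0x7fffff=0x6f165c → #7280220

cmpi R2, #7280220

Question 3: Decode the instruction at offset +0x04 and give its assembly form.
off 0x04: read 00 1b 76 f7 as little → 0xf7761b00
  op=0xf7761b00>>26=0x3d ⇒ lsli (RI)
  [25:23] rd=6 = R6
  [22:0] imm=7740160 = #7740160

lsli R6, #7740160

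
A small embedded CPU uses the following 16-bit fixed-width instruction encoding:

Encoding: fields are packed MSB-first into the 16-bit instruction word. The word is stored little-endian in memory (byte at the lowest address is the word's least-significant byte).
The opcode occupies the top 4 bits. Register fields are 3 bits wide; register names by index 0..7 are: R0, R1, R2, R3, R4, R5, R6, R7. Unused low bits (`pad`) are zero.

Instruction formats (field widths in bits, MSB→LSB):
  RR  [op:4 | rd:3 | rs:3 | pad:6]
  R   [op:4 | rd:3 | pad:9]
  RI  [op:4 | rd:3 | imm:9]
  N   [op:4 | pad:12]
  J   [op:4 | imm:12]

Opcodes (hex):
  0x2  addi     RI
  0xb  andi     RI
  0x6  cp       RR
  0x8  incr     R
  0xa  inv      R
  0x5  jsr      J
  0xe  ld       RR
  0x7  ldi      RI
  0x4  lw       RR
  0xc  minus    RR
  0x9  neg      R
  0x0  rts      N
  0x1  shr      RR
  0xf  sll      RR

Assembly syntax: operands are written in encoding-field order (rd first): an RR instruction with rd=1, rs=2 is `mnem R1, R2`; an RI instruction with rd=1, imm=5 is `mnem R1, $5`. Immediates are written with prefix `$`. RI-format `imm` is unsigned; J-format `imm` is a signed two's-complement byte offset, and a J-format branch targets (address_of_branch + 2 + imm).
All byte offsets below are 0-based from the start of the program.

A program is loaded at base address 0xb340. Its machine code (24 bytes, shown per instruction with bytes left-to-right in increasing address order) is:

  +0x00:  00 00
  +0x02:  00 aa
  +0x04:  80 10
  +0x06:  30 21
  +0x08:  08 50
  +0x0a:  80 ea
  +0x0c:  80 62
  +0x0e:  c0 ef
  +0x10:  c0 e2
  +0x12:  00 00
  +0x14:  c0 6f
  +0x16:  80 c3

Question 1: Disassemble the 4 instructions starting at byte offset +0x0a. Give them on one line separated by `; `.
ld R5, R2; cp R1, R2; ld R7, R7; ld R1, R3

+0x0a: 80 ea ⇒ word 0xea80 (little)
  opcode bits[15:12]=0xe: ld/RR
  rd@[11:9]=0x5 ⇒ R5
  rs@[8:6]=0x2 ⇒ R2
+0x0c: 80 62 ⇒ word 0x6280 (little)
  opcode bits[15:12]=0x6: cp/RR
  rd@[11:9]=0x1 ⇒ R1
  rs@[8:6]=0x2 ⇒ R2
+0x0e: c0 ef ⇒ word 0xefc0 (little)
  opcode bits[15:12]=0xe: ld/RR
  rd@[11:9]=0x7 ⇒ R7
  rs@[8:6]=0x7 ⇒ R7
+0x10: c0 e2 ⇒ word 0xe2c0 (little)
  opcode bits[15:12]=0xe: ld/RR
  rd@[11:9]=0x1 ⇒ R1
  rs@[8:6]=0x3 ⇒ R3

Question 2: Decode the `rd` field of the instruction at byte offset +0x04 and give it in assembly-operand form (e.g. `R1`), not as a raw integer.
off 0x04: read 80 10 as little → 0x1080
  opcode bits[15:12]=0x1: shr/RR
  rd: (w>>9)&0x7=0x0 → R0
  rs: (w>>6)&0x7=0x2 → R2

R0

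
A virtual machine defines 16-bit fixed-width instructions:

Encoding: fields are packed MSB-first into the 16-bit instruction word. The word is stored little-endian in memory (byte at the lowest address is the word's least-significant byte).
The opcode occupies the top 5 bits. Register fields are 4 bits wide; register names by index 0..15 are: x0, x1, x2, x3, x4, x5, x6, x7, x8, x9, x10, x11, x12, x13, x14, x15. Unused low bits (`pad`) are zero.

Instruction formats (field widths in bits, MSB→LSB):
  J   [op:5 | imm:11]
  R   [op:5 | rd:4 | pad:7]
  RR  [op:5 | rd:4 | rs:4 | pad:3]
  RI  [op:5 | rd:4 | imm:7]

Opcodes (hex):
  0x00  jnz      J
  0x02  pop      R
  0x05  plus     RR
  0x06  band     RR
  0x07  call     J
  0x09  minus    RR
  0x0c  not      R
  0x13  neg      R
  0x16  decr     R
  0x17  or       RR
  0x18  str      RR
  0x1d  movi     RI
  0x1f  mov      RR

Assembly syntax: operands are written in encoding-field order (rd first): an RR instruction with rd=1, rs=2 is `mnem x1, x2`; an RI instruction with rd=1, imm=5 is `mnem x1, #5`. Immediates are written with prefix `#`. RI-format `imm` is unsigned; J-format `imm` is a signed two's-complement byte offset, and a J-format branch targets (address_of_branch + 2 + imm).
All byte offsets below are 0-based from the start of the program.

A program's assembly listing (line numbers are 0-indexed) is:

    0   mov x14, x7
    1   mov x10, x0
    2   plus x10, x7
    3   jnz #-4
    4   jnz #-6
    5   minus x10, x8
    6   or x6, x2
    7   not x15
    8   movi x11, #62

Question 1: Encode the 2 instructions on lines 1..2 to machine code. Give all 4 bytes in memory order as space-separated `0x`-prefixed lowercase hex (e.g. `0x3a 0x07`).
L1: mov op=0x1f:5|rd=10:4|rs=0:4|pad=0:3 ⇒ 0xfd00 ⇒ little 00 fd
L2: plus op=0x5:5|rd=10:4|rs=7:4|pad=0:3 ⇒ 0x2d38 ⇒ little 38 2d

0x00 0xfd 0x38 0x2d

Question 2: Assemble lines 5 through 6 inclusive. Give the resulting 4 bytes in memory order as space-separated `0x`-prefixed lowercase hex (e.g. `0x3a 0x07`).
0x40 0x4d 0x10 0xbb

L5: minus op=0x9:5|rd=10:4|rs=8:4|pad=0:3 ⇒ 0x4d40 ⇒ little 40 4d
L6: or op=0x17:5|rd=6:4|rs=2:4|pad=0:3 ⇒ 0xbb10 ⇒ little 10 bb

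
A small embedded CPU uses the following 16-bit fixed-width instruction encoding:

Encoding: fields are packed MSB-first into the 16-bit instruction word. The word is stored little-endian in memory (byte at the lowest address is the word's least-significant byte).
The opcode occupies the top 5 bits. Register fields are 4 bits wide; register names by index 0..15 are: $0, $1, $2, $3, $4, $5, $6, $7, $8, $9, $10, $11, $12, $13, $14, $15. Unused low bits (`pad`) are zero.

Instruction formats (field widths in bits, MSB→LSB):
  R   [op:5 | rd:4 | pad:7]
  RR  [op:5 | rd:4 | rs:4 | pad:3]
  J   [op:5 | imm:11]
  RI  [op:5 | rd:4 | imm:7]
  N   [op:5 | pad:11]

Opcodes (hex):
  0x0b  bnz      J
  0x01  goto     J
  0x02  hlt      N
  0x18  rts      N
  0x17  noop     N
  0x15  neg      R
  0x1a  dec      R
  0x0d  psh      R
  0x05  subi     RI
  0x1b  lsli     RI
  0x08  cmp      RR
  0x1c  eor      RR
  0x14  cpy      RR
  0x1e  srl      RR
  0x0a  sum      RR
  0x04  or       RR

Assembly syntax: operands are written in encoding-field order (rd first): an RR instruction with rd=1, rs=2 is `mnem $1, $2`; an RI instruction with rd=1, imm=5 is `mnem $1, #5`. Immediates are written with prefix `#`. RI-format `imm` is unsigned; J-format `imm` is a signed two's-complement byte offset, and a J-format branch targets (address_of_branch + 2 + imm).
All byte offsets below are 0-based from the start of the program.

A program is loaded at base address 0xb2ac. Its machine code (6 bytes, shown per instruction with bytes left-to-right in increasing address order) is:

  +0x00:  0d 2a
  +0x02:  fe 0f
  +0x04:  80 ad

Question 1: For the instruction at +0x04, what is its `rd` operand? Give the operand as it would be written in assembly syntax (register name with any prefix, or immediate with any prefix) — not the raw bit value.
[04] 80 ad → 0xad80
  opcode bits[15:11]=0x15: neg/R
  [10:7] rd=11 = $11

$11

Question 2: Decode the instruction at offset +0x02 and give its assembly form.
goto #-2

@+02  little-endian(fe 0f) = 0x0ffe
  op=0x0ffe>>11=0x1 ⇒ goto (J)
  imm@[10:0]=0x7fe (s11→-2) ⇒ #-2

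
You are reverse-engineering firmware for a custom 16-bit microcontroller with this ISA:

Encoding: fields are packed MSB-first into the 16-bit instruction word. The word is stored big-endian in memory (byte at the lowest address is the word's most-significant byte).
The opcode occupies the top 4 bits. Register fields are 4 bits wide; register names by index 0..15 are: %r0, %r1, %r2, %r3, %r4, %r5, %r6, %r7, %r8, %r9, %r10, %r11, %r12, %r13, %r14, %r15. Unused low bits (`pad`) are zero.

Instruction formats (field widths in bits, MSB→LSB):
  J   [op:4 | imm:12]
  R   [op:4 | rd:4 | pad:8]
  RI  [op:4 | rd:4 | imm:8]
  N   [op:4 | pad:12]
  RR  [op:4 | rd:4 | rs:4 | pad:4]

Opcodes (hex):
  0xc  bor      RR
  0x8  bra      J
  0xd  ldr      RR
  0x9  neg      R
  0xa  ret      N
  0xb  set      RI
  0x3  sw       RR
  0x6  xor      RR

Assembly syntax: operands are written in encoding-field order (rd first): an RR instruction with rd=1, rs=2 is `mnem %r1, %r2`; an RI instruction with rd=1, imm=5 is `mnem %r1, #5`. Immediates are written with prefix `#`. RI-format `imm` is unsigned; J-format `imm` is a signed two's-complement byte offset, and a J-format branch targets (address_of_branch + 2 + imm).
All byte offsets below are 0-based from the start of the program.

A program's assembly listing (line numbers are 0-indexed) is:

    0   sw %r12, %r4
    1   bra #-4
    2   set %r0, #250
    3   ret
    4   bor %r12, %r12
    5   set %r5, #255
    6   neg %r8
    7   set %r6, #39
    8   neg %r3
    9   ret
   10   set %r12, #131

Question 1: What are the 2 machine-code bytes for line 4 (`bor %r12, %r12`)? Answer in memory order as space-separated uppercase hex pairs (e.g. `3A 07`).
line 4 (bor): pack op=0xc:4|rd=12:4|rs=12:4|pad=0:4 = 0xccc0; big→ cc c0

CC C0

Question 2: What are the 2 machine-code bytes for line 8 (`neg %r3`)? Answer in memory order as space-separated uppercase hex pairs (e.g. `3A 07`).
93 00

line 8 (neg): pack op=0x9:4|rd=3:4|pad=0:8 = 0x9300; big→ 93 00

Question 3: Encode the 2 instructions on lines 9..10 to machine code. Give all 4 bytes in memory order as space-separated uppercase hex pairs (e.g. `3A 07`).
line 9 (ret): pack op=0xa:4|pad=0:12 = 0xa000; big→ a0 00
line 10 (set): pack op=0xb:4|rd=12:4|imm=131:8 = 0xbc83; big→ bc 83

A0 00 BC 83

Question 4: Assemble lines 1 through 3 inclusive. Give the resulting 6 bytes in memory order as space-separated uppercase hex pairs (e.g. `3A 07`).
1. bra fields op=0x8:4|imm=-4:12 → word 8ffch → 8f fc
2. set fields op=0xb:4|rd=0:4|imm=250:8 → word b0fah → b0 fa
3. ret fields op=0xa:4|pad=0:12 → word a000h → a0 00

8F FC B0 FA A0 00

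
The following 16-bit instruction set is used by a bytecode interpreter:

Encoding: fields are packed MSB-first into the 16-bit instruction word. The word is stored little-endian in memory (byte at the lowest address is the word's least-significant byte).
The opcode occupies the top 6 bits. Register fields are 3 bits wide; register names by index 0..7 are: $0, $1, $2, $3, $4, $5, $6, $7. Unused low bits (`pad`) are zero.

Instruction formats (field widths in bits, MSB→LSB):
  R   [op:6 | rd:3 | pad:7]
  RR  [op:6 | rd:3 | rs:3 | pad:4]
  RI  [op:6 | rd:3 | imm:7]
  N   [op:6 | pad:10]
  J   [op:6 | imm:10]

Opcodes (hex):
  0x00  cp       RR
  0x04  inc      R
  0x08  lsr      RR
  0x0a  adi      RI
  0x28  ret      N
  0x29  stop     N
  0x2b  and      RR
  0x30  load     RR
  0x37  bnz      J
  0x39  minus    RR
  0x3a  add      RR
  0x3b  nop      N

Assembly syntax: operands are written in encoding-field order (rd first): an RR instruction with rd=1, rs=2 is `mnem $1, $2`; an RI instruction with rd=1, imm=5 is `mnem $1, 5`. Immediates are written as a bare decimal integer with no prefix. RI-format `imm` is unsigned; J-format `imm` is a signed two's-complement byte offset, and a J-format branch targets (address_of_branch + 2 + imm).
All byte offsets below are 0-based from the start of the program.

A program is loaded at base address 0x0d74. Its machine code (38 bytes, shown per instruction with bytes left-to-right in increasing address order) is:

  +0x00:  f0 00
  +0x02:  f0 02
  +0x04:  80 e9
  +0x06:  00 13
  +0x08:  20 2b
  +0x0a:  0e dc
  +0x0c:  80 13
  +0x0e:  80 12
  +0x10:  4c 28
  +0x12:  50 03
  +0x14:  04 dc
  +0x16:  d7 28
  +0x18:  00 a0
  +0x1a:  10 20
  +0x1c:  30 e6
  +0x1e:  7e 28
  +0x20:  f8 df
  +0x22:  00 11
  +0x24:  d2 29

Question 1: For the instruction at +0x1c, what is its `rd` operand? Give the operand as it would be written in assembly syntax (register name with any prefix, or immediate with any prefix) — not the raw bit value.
$4

+0x1c: 30 e6 ⇒ word 0xe630 (little)
  top 6b → 0x39 → minus [RR]
  rd@[9:7]=0x4 ⇒ $4
  rs@[6:4]=0x3 ⇒ $3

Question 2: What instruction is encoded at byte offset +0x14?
bnz 4

off 0x14: read 04 dc as little → 0xdc04
  opcode bits[15:10]=0x37: bnz/J
  [9:0] imm=4 = 4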